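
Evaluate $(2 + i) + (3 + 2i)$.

(2 + 3) + (1 + 2)i = 5 + 3i


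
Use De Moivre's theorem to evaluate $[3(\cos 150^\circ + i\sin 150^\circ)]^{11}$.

By De Moivre: z^n = r^n(cos(nθ) + i sin(nθ))
= 3^11(cos(11*150°) + i sin(11*150°))
= 177147(cos 210° + i sin 210°)
= -177147*sqrt(3)/2 - (177147/2)i


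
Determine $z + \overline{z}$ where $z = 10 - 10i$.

z + conjugate(z) = (a + bi) + (a - bi) = 2a
= 2 * 10 = 20


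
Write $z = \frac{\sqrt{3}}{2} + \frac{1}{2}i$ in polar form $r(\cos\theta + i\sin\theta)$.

r = |z| = sqrt(a^2 + b^2) = sqrt((sqrt(3)/2)^2 + (1/2)^2) = sqrt(3/4 + 1/4) = sqrt(1) = 1
θ = arctan(b/a) = arctan(0.5/0.866) (quadrant-adjusted) = 30°
z = 1(cos 30° + i sin 30°)


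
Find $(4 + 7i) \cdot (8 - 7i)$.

(a1*a2 - b1*b2) + (a1*b2 + b1*a2)i
= (32 - (-49)) + (-28 + 56)i
= 81 + 28i


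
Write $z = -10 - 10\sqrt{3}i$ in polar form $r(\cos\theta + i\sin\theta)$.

r = |z| = sqrt(a^2 + b^2) = sqrt((-10)^2 + (-10*sqrt(3))^2) = sqrt(100 + 300) = sqrt(400) = 20
θ = arctan(b/a) = arctan(-17.3205/-10) (quadrant-adjusted) = 240°
z = 20(cos 240° + i sin 240°)


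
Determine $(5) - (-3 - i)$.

(5 - (-3)) + (0 - (-1))i = 8 + i


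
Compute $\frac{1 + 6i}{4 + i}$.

Multiply numerator and denominator by conjugate (4 - i):
= (1 + 6i)(4 - i) / (4^2 + 1^2)
= (10 + 23i) / 17
= 10/17 + (23/17)i


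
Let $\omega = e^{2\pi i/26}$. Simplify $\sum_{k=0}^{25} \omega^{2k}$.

Let ζ = ω^2 = e^(2πi·2/26). Since 26 ∤ 2, ζ ≠ 1.
Sum = Σ_{k=0}^{25} ζ^k = (ζ^26 - 1)/(ζ - 1) = (ω^{2·26} - 1)/(ζ - 1) = (1 - 1)/(ζ - 1) = 0


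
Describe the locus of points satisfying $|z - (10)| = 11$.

|z - z0| = r describes a circle centered at z0 with radius r
Here z0 = 10 and r = 11
Locus: Circle centered at (10, 0) with radius 11


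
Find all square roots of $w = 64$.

|w| = 64, arg(w) = 0°
Root modulus = 64^(1/2) = 8
Root arguments: θ_k = (0° + 360°k)/2 for k = 0, 1, ..., 1
Roots: 8, -8


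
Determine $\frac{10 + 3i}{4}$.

Divisor is real, so divide each part by 4:
= 5/2 + (3/4)i


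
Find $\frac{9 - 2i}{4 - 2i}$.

Multiply numerator and denominator by conjugate (4 + 2i):
= (9 - 2i)(4 + 2i) / (4^2 + (-2)^2)
= (40 + 10i) / 20
Divide through by 10: (4 + i) / 2
= 2 + (1/2)i


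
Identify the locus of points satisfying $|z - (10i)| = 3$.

|z - z0| = r describes a circle centered at z0 with radius r
Here z0 = 10i and r = 3
Locus: Circle centered at (0, 10) with radius 3


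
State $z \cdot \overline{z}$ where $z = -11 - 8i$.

z * conjugate(z) = |z|^2 = a^2 + b^2
= (-11)^2 + (-8)^2 = 185


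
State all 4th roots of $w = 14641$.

|w| = 14641, arg(w) = 0°
Root modulus = 14641^(1/4) = 11
Root arguments: θ_k = (0° + 360°k)/4 for k = 0, 1, ..., 3
Roots: 11, 11i, -11, -11i


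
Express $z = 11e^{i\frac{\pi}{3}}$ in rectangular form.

a = r cos θ = 11 * 1/2 = 11/2
b = r sin θ = 11 * sqrt(3)/2 = 11*sqrt(3)/2
z = 11/2 + (11*sqrt(3)/2)i


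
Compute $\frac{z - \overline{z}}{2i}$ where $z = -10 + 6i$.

z - conjugate(z) = 2bi
(z - conjugate(z))/(2i) = 2bi/(2i) = b = 6


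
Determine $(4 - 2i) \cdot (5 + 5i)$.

(a1*a2 - b1*b2) + (a1*b2 + b1*a2)i
= (20 - (-10)) + (20 + (-10))i
= 30 + 10i


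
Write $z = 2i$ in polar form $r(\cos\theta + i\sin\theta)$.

r = |z| = sqrt(a^2 + b^2) = sqrt((0)^2 + (2)^2) = sqrt(0 + 4) = sqrt(4) = 2
a = 0 and b > 0, so z lies on the positive imaginary axis: θ = 90°
z = 2(cos 90° + i sin 90°)


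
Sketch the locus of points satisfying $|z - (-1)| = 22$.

|z - z0| = r describes a circle centered at z0 with radius r
Here z0 = -1 and r = 22
Locus: Circle centered at (-1, 0) with radius 22


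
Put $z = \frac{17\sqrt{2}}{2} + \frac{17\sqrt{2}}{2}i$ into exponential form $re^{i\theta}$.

r = |z| = sqrt((17*sqrt(2)/2)^2 + (17*sqrt(2)/2)^2) = sqrt(289/2 + 289/2) = sqrt(289) = 17
θ = arctan(b/a) = arctan(12.0208/12.0208) (quadrant-adjusted) = 45° = π/4
z = 17e^(i*π/4)


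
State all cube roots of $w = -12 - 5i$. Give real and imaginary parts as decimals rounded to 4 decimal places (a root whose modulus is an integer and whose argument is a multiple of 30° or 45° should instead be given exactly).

|w| = 13, arg(w) ≈ 202.619865°
Root modulus = 13^(1/3) ≈ 2.351335
Root arguments: θ_k = (arg(w) + 360°k)/3 for k = 0, 1, ..., 2
Compute each root as (root modulus)(cos θ_k + i sin θ_k) using full-precision intermediates, then round to 4 decimal places.
Roots: 0.8983 + 2.1730i, -2.3310 - 0.3085i, 1.4327 - 1.8644i


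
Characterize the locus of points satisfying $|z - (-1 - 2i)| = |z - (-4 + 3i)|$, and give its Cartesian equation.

|z - z1| = |z - z2| means z is equidistant from z1 and z2,
i.e. the perpendicular bisector of the segment from (-1, -2) to (-4, 3) (midpoint (-5/2, 1/2)).
With z = x + yi, square both sides:
(x - (-1))^2 + (y - (-2))^2 = (x - (-4))^2 + (y - 3)^2
The x^2 and y^2 terms cancel: -6x + 10y = 25 - 5 = 20
Simplify: 3x - 5y = -10
Locus: Perpendicular bisector of the segment from (-1, -2) to (-4, 3): the line 3x - 5y = -10


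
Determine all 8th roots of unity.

ω_k = e^(2πik/8) = cos(2πk/8) + i sin(2πk/8) for k = 0, 1, ..., 7
Roots: 1, sqrt(2)/2 + (sqrt(2)/2)i, i, -sqrt(2)/2 + (sqrt(2)/2)i, -1, -sqrt(2)/2 - (sqrt(2)/2)i, -i, sqrt(2)/2 - (sqrt(2)/2)i


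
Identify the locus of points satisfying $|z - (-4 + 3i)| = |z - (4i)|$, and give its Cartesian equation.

|z - z1| = |z - z2| means z is equidistant from z1 and z2,
i.e. the perpendicular bisector of the segment from (-4, 3) to (0, 4) (midpoint (-2, 7/2)).
With z = x + yi, square both sides:
(x - (-4))^2 + (y - 3)^2 = (x - 0)^2 + (y - 4)^2
The x^2 and y^2 terms cancel: 8x + 2y = 16 - 25 = -9
Simplify: 8x + 2y = -9
Locus: Perpendicular bisector of the segment from (-4, 3) to (0, 4): the line 8x + 2y = -9


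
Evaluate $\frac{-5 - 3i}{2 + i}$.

Multiply numerator and denominator by conjugate (2 - i):
= (-5 - 3i)(2 - i) / (2^2 + 1^2)
= (-13 - i) / 5
= -13/5 - (1/5)i


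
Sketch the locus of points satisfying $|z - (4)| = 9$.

|z - z0| = r describes a circle centered at z0 with radius r
Here z0 = 4 and r = 9
Locus: Circle centered at (4, 0) with radius 9


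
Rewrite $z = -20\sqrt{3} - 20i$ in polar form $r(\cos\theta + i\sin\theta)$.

r = |z| = sqrt(a^2 + b^2) = sqrt((-20*sqrt(3))^2 + (-20)^2) = sqrt(1200 + 400) = sqrt(1600) = 40
θ = arctan(b/a) = arctan(-20/-34.641) (quadrant-adjusted) = 210°
z = 40(cos 210° + i sin 210°)


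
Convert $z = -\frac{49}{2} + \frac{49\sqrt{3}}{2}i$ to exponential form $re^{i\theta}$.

r = |z| = sqrt((-49/2)^2 + (49*sqrt(3)/2)^2) = sqrt(2401/4 + 7203/4) = sqrt(2401) = 49
θ = arctan(b/a) = arctan(42.4352/-24.5) (quadrant-adjusted) = 120° = 2π/3
z = 49e^(i*2π/3)


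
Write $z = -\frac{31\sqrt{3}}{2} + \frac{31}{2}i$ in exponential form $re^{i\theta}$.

r = |z| = sqrt((-31*sqrt(3)/2)^2 + (31/2)^2) = sqrt(2883/4 + 961/4) = sqrt(961) = 31
θ = arctan(b/a) = arctan(15.5/-26.8468) (quadrant-adjusted) = 150° = 5π/6
z = 31e^(i*5π/6)


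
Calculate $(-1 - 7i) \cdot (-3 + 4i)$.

(a1*a2 - b1*b2) + (a1*b2 + b1*a2)i
= (3 - (-28)) + (-4 + 21)i
= 31 + 17i


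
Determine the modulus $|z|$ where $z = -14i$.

|z| = sqrt(a^2 + b^2) = sqrt(0^2 + (-14)^2) = sqrt(196) = 14


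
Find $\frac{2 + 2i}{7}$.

Divisor is real, so divide each part by 7:
= 2/7 + (2/7)i


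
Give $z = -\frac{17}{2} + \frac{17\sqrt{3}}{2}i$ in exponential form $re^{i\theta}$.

r = |z| = sqrt((-17/2)^2 + (17*sqrt(3)/2)^2) = sqrt(289/4 + 867/4) = sqrt(289) = 17
θ = arctan(b/a) = arctan(14.7224/-8.5) (quadrant-adjusted) = 120° = 2π/3
z = 17e^(i*2π/3)


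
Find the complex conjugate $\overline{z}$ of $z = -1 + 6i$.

If z = a + bi, then conjugate(z) = a - bi
conjugate(-1 + 6i) = -1 - 6i


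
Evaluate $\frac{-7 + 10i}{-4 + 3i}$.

Multiply numerator and denominator by conjugate (-4 - 3i):
= (-7 + 10i)(-4 - 3i) / ((-4)^2 + 3^2)
= (58 - 19i) / 25
= 58/25 - (19/25)i


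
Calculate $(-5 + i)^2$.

(a + bi)^2 = a^2 - b^2 + 2abi
= (-5)^2 - 1^2 + 2*(-5)*1i
= 24 - 10i


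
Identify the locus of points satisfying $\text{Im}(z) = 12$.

Im(z) = y where z = x + yi; the equation y = 12 is satisfied by all points with that y-coordinate
Locus: Horizontal line y = 12


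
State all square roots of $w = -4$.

|w| = 4, arg(w) = 180°
Root modulus = 4^(1/2) = 2
Root arguments: θ_k = (180° + 360°k)/2 for k = 0, 1, ..., 1
Roots: 2i, -2i


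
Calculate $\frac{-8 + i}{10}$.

Divisor is real, so divide each part by 10:
= -4/5 + (1/10)i


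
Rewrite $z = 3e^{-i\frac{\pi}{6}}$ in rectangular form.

a = r cos θ = 3 * sqrt(3)/2 = 3*sqrt(3)/2
b = r sin θ = 3 * -1/2 = -3/2
z = 3*sqrt(3)/2 - (3/2)i


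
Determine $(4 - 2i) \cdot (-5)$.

(a1*a2 - b1*b2) + (a1*b2 + b1*a2)i
= (-20 - 0) + (0 + 10)i
= -20 + 10i


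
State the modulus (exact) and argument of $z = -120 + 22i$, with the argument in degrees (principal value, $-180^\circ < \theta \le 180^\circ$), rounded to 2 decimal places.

|z| = sqrt((-120)^2 + 22^2) = 122
arg(z) = arctan(b/a) = arctan(22/-120) (quadrant-adjusted) = 169.61°


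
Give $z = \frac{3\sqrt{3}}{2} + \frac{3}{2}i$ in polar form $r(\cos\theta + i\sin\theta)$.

r = |z| = sqrt(a^2 + b^2) = sqrt((3*sqrt(3)/2)^2 + (3/2)^2) = sqrt(27/4 + 9/4) = sqrt(9) = 3
θ = arctan(b/a) = arctan(1.5/2.5981) (quadrant-adjusted) = 30°
z = 3(cos 30° + i sin 30°)


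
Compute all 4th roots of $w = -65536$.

|w| = 65536, arg(w) = 180°
Root modulus = 65536^(1/4) = 16
Root arguments: θ_k = (180° + 360°k)/4 for k = 0, 1, ..., 3
Roots: 8*sqrt(2) + 8*sqrt(2)i, -8*sqrt(2) + 8*sqrt(2)i, -8*sqrt(2) - 8*sqrt(2)i, 8*sqrt(2) - 8*sqrt(2)i


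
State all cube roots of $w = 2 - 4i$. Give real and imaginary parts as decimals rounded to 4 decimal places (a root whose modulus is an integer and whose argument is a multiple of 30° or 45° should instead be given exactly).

|w| = sqrt(20) ≈ 4.472136, arg(w) ≈ 296.565051°
Root modulus = sqrt(20)^(1/3) ≈ 1.647549
Root arguments: θ_k = (arg(w) + 360°k)/3 for k = 0, 1, ..., 2
Compute each root as (root modulus)(cos θ_k + i sin θ_k) using full-precision intermediates, then round to 4 decimal places.
Roots: -0.2536 + 1.6279i, -1.2830 - 1.0336i, 1.5366 - 0.5943i


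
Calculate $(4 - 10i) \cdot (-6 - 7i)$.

(a1*a2 - b1*b2) + (a1*b2 + b1*a2)i
= (-24 - 70) + (-28 + 60)i
= -94 + 32i


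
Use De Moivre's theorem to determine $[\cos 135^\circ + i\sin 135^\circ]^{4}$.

By De Moivre: z^n = r^n(cos(nθ) + i sin(nθ))
= 1^4(cos(4*135°) + i sin(4*135°))
= 1(cos 180° + i sin 180°)
= -1


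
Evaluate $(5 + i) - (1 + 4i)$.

(5 - 1) + (1 - 4)i = 4 - 3i


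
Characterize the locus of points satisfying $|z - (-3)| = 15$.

|z - z0| = r describes a circle centered at z0 with radius r
Here z0 = -3 and r = 15
Locus: Circle centered at (-3, 0) with radius 15


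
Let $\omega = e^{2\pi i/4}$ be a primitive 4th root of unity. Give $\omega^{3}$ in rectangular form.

ω^3 = e^(2πi·3/4) = e^(i·3π/2)
= cos(3π/2) + i sin(3π/2)
= -i


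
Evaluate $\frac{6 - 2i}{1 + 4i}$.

Multiply numerator and denominator by conjugate (1 - 4i):
= (6 - 2i)(1 - 4i) / (1^2 + 4^2)
= (-2 - 26i) / 17
= -2/17 - (26/17)i


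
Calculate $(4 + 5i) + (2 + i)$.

(4 + 2) + (5 + 1)i = 6 + 6i


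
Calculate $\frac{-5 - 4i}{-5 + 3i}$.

Multiply numerator and denominator by conjugate (-5 - 3i):
= (-5 - 4i)(-5 - 3i) / ((-5)^2 + 3^2)
= (13 + 35i) / 34
= 13/34 + (35/34)i


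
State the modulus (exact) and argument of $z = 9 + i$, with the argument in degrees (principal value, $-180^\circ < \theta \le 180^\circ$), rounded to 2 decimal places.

|z| = sqrt(9^2 + 1^2) = sqrt(82)
arg(z) = arctan(b/a) = arctan(1/9) (quadrant-adjusted) = 6.34°


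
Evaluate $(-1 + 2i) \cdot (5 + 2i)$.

(a1*a2 - b1*b2) + (a1*b2 + b1*a2)i
= (-5 - 4) + (-2 + 10)i
= -9 + 8i


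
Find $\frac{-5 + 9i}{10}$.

Divisor is real, so divide each part by 10:
= -1/2 + (9/10)i


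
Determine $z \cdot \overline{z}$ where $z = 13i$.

z * conjugate(z) = |z|^2 = a^2 + b^2
= 0^2 + 13^2 = 169


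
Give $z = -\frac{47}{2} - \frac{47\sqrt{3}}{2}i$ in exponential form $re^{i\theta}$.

r = |z| = sqrt((-47/2)^2 + (-47*sqrt(3)/2)^2) = sqrt(2209/4 + 6627/4) = sqrt(2209) = 47
θ = arctan(b/a) = arctan(-40.7032/-23.5) (quadrant-adjusted) = 240° = 4π/3
z = 47e^(i*4π/3)


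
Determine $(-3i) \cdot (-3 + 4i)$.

(a1*a2 - b1*b2) + (a1*b2 + b1*a2)i
= (0 - (-12)) + (0 + 9)i
= 12 + 9i


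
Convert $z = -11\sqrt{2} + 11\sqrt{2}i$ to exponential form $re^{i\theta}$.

r = |z| = sqrt((-11*sqrt(2))^2 + (11*sqrt(2))^2) = sqrt(242 + 242) = sqrt(484) = 22
θ = arctan(b/a) = arctan(15.5563/-15.5563) (quadrant-adjusted) = 135° = 3π/4
z = 22e^(i*3π/4)


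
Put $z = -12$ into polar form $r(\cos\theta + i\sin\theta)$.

r = |z| = sqrt(a^2 + b^2) = sqrt((-12)^2 + (0)^2) = sqrt(144 + 0) = sqrt(144) = 12
b = 0 and a < 0, so z lies on the negative real axis: θ = 180°
z = 12(cos 180° + i sin 180°)


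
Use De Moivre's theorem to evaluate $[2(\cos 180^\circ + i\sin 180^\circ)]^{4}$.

By De Moivre: z^n = r^n(cos(nθ) + i sin(nθ))
= 2^4(cos(4*180°) + i sin(4*180°))
= 16(cos 0° + i sin 0°)
= 16


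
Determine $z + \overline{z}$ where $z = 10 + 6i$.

z + conjugate(z) = (a + bi) + (a - bi) = 2a
= 2 * 10 = 20


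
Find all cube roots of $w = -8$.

|w| = 8, arg(w) = 180°
Root modulus = 8^(1/3) = 2
Root arguments: θ_k = (180° + 360°k)/3 for k = 0, 1, ..., 2
Roots: 1 + sqrt(3)i, -2, 1 - sqrt(3)i


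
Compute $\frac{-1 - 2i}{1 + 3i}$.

Multiply numerator and denominator by conjugate (1 - 3i):
= (-1 - 2i)(1 - 3i) / (1^2 + 3^2)
= (-7 + i) / 10
= -7/10 + (1/10)i


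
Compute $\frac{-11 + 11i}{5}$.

Divisor is real, so divide each part by 5:
= -11/5 + (11/5)i


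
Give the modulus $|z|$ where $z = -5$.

|z| = sqrt(a^2 + b^2) = sqrt((-5)^2 + 0^2) = sqrt(25) = 5


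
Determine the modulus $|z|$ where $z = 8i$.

|z| = sqrt(a^2 + b^2) = sqrt(0^2 + 8^2) = sqrt(64) = 8


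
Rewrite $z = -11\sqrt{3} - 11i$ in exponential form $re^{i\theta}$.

r = |z| = sqrt((-11*sqrt(3))^2 + (-11)^2) = sqrt(363 + 121) = sqrt(484) = 22
θ = arctan(b/a) = arctan(-11/-19.0526) (quadrant-adjusted) = -150° = -5π/6
z = 22e^(-i*5π/6)


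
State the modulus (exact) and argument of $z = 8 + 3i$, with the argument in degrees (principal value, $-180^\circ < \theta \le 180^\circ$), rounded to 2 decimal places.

|z| = sqrt(8^2 + 3^2) = sqrt(73)
arg(z) = arctan(b/a) = arctan(3/8) (quadrant-adjusted) = 20.56°


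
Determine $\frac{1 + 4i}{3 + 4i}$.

Multiply numerator and denominator by conjugate (3 - 4i):
= (1 + 4i)(3 - 4i) / (3^2 + 4^2)
= (19 + 8i) / 25
= 19/25 + (8/25)i


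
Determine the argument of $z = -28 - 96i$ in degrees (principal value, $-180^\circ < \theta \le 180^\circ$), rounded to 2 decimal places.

θ = arctan(b/a) = arctan(-96/-28) (quadrant-adjusted) = -106.26°


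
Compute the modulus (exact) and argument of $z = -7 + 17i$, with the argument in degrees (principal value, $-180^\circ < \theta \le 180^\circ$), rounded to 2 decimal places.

|z| = sqrt((-7)^2 + 17^2) = sqrt(338)
arg(z) = arctan(b/a) = arctan(17/-7) (quadrant-adjusted) = 112.38°


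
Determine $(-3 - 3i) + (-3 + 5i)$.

(-3 + (-3)) + (-3 + 5)i = -6 + 2i


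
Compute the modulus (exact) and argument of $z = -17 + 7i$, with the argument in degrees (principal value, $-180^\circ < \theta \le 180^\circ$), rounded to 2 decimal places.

|z| = sqrt((-17)^2 + 7^2) = sqrt(338)
arg(z) = arctan(b/a) = arctan(7/-17) (quadrant-adjusted) = 157.62°


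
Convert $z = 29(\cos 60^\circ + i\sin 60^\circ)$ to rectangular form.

a = r cos θ = 29 * 1/2 = 29/2
b = r sin θ = 29 * sqrt(3)/2 = 29*sqrt(3)/2
z = 29/2 + (29*sqrt(3)/2)i


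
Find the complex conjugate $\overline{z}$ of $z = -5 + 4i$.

If z = a + bi, then conjugate(z) = a - bi
conjugate(-5 + 4i) = -5 - 4i


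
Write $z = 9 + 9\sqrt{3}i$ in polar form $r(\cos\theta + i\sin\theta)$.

r = |z| = sqrt(a^2 + b^2) = sqrt((9)^2 + (9*sqrt(3))^2) = sqrt(81 + 243) = sqrt(324) = 18
θ = arctan(b/a) = arctan(15.5885/9) (quadrant-adjusted) = 60°
z = 18(cos 60° + i sin 60°)


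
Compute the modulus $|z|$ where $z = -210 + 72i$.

|z| = sqrt(a^2 + b^2) = sqrt((-210)^2 + 72^2) = sqrt(49284) = 222


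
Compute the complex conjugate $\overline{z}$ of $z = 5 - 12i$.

If z = a + bi, then conjugate(z) = a - bi
conjugate(5 - 12i) = 5 + 12i


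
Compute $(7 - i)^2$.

(a + bi)^2 = a^2 - b^2 + 2abi
= 7^2 - (-1)^2 + 2*7*(-1)i
= 48 - 14i


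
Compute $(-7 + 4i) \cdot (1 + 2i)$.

(a1*a2 - b1*b2) + (a1*b2 + b1*a2)i
= (-7 - 8) + (-14 + 4)i
= -15 - 10i


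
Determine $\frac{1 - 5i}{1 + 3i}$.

Multiply numerator and denominator by conjugate (1 - 3i):
= (1 - 5i)(1 - 3i) / (1^2 + 3^2)
= (-14 - 8i) / 10
Divide through by 2: (-7 - 4i) / 5
= -7/5 - (4/5)i


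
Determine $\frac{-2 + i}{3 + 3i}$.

Multiply numerator and denominator by conjugate (3 - 3i):
= (-2 + i)(3 - 3i) / (3^2 + 3^2)
= (-3 + 9i) / 18
Divide through by 3: (-1 + 3i) / 6
= -1/6 + (1/2)i


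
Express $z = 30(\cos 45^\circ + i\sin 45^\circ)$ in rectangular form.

a = r cos θ = 30 * sqrt(2)/2 = 15*sqrt(2)
b = r sin θ = 30 * sqrt(2)/2 = 15*sqrt(2)
z = 15*sqrt(2) + 15*sqrt(2)i


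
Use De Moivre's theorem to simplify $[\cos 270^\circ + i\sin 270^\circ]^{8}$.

By De Moivre: z^n = r^n(cos(nθ) + i sin(nθ))
= 1^8(cos(8*270°) + i sin(8*270°))
= 1(cos 0° + i sin 0°)
= 1


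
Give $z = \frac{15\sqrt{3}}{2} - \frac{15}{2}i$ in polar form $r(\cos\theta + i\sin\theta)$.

r = |z| = sqrt(a^2 + b^2) = sqrt((15*sqrt(3)/2)^2 + (-15/2)^2) = sqrt(675/4 + 225/4) = sqrt(225) = 15
θ = arctan(b/a) = arctan(-7.5/12.9904) (quadrant-adjusted) = 330°
z = 15(cos 330° + i sin 330°)


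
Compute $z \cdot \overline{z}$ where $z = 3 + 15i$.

z * conjugate(z) = |z|^2 = a^2 + b^2
= 3^2 + 15^2 = 234


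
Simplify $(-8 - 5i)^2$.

(a + bi)^2 = a^2 - b^2 + 2abi
= (-8)^2 - (-5)^2 + 2*(-8)*(-5)i
= 39 + 80i


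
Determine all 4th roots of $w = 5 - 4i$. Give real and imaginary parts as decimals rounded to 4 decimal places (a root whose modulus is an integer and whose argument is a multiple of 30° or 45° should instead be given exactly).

|w| = sqrt(41) ≈ 6.403124, arg(w) ≈ 321.340192°
Root modulus = sqrt(41)^(1/4) ≈ 1.590736
Root arguments: θ_k = (arg(w) + 360°k)/4 for k = 0, 1, ..., 3
Compute each root as (root modulus)(cos θ_k + i sin θ_k) using full-precision intermediates, then round to 4 decimal places.
Roots: 0.2671 + 1.5682i, -1.5682 + 0.2671i, -0.2671 - 1.5682i, 1.5682 - 0.2671i


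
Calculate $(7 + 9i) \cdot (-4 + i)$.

(a1*a2 - b1*b2) + (a1*b2 + b1*a2)i
= (-28 - 9) + (7 + (-36))i
= -37 - 29i


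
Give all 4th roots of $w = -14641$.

|w| = 14641, arg(w) = 180°
Root modulus = 14641^(1/4) = 11
Root arguments: θ_k = (180° + 360°k)/4 for k = 0, 1, ..., 3
Roots: 11*sqrt(2)/2 + (11*sqrt(2)/2)i, -11*sqrt(2)/2 + (11*sqrt(2)/2)i, -11*sqrt(2)/2 - (11*sqrt(2)/2)i, 11*sqrt(2)/2 - (11*sqrt(2)/2)i


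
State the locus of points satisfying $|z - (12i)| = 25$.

|z - z0| = r describes a circle centered at z0 with radius r
Here z0 = 12i and r = 25
Locus: Circle centered at (0, 12) with radius 25


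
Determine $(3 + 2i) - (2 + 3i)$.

(3 - 2) + (2 - 3)i = 1 - i


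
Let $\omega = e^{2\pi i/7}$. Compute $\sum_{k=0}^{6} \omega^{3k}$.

Let ζ = ω^3 = e^(2πi·3/7). Since 7 ∤ 3, ζ ≠ 1.
Sum = Σ_{k=0}^{6} ζ^k = (ζ^7 - 1)/(ζ - 1) = (ω^{3·7} - 1)/(ζ - 1) = (1 - 1)/(ζ - 1) = 0


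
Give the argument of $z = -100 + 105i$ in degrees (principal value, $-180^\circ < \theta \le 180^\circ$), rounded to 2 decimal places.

θ = arctan(b/a) = arctan(105/-100) (quadrant-adjusted) = 133.60°


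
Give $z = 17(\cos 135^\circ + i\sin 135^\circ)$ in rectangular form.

a = r cos θ = 17 * -sqrt(2)/2 = -17*sqrt(2)/2
b = r sin θ = 17 * sqrt(2)/2 = 17*sqrt(2)/2
z = -17*sqrt(2)/2 + (17*sqrt(2)/2)i


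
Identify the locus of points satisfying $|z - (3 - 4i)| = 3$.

|z - z0| = r describes a circle centered at z0 with radius r
Here z0 = 3 - 4i and r = 3
Locus: Circle centered at (3, -4) with radius 3


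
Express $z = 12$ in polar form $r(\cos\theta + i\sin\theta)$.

r = |z| = sqrt(a^2 + b^2) = sqrt((12)^2 + (0)^2) = sqrt(144 + 0) = sqrt(144) = 12
b = 0 and a > 0, so z lies on the positive real axis: θ = 0°
z = 12(cos 0° + i sin 0°)


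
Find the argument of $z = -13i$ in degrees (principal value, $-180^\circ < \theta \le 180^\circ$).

a = 0 and b < 0, so z lies on the negative imaginary axis: θ = -90°


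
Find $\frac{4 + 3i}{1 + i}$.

Multiply numerator and denominator by conjugate (1 - i):
= (4 + 3i)(1 - i) / (1^2 + 1^2)
= (7 - i) / 2
= 7/2 - (1/2)i


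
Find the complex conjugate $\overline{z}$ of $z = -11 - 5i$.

If z = a + bi, then conjugate(z) = a - bi
conjugate(-11 - 5i) = -11 + 5i


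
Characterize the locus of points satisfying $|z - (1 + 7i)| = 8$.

|z - z0| = r describes a circle centered at z0 with radius r
Here z0 = 1 + 7i and r = 8
Locus: Circle centered at (1, 7) with radius 8


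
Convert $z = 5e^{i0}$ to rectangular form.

a = r cos θ = 5 * 1 = 5
b = r sin θ = 5 * 0 = 0
z = 5


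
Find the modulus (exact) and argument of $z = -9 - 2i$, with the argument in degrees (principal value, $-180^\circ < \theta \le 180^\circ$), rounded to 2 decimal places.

|z| = sqrt((-9)^2 + (-2)^2) = sqrt(85)
arg(z) = arctan(b/a) = arctan(-2/-9) (quadrant-adjusted) = -167.47°


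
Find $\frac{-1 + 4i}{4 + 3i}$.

Multiply numerator and denominator by conjugate (4 - 3i):
= (-1 + 4i)(4 - 3i) / (4^2 + 3^2)
= (8 + 19i) / 25
= 8/25 + (19/25)i


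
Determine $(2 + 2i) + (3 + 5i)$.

(2 + 3) + (2 + 5)i = 5 + 7i


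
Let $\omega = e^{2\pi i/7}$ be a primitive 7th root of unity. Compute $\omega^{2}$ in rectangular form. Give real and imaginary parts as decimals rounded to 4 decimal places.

ω^2 = e^(2πi·2/7) = e^(i·4π/7)
= cos(4π/7) + i sin(4π/7)
= -0.2225 + 0.9749i


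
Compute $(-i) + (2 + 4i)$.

(0 + 2) + (-1 + 4)i = 2 + 3i


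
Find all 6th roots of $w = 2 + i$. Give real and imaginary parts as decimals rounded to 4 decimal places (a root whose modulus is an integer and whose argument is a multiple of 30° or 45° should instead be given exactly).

|w| = sqrt(5) ≈ 2.236068, arg(w) ≈ 26.565051°
Root modulus = sqrt(5)^(1/6) ≈ 1.143530
Root arguments: θ_k = (arg(w) + 360°k)/6 for k = 0, 1, ..., 5
Compute each root as (root modulus)(cos θ_k + i sin θ_k) using full-precision intermediates, then round to 4 decimal places.
Roots: 1.1401 + 0.0883i, 0.4936 + 1.0315i, -0.6465 + 0.9432i, -1.1401 - 0.0883i, -0.4936 - 1.0315i, 0.6465 - 0.9432i


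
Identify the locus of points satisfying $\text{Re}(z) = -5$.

Re(z) = x where z = x + yi; the equation x = -5 is satisfied by all points with that x-coordinate
Locus: Vertical line x = -5


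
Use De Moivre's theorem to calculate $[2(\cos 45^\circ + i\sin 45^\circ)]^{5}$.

By De Moivre: z^n = r^n(cos(nθ) + i sin(nθ))
= 2^5(cos(5*45°) + i sin(5*45°))
= 32(cos 225° + i sin 225°)
= -16*sqrt(2) - 16*sqrt(2)i


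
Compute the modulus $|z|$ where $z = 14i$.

|z| = sqrt(a^2 + b^2) = sqrt(0^2 + 14^2) = sqrt(196) = 14


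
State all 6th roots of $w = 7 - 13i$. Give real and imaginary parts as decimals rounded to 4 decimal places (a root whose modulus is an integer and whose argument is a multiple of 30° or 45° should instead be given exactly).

|w| = sqrt(218) ≈ 14.764823, arg(w) ≈ 298.300756°
Root modulus = sqrt(218)^(1/6) ≈ 1.566287
Root arguments: θ_k = (arg(w) + 360°k)/6 for k = 0, 1, ..., 5
Compute each root as (root modulus)(cos θ_k + i sin θ_k) using full-precision intermediates, then round to 4 decimal places.
Roots: 1.0127 + 1.1949i, -0.5284 + 1.4745i, -1.5411 + 0.2796i, -1.0127 - 1.1949i, 0.5284 - 1.4745i, 1.5411 - 0.2796i


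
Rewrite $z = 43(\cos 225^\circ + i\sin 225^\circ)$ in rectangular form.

a = r cos θ = 43 * -sqrt(2)/2 = -43*sqrt(2)/2
b = r sin θ = 43 * -sqrt(2)/2 = -43*sqrt(2)/2
z = -43*sqrt(2)/2 - (43*sqrt(2)/2)i


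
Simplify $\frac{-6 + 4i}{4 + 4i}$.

Multiply numerator and denominator by conjugate (4 - 4i):
= (-6 + 4i)(4 - 4i) / (4^2 + 4^2)
= (-8 + 40i) / 32
Divide through by 8: (-1 + 5i) / 4
= -1/4 + (5/4)i


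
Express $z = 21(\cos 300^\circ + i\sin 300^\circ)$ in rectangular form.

a = r cos θ = 21 * 1/2 = 21/2
b = r sin θ = 21 * -sqrt(3)/2 = -21*sqrt(3)/2
z = 21/2 - (21*sqrt(3)/2)i


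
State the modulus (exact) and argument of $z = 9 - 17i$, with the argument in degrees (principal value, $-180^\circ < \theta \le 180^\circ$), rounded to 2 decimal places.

|z| = sqrt(9^2 + (-17)^2) = sqrt(370)
arg(z) = arctan(b/a) = arctan(-17/9) (quadrant-adjusted) = -62.10°


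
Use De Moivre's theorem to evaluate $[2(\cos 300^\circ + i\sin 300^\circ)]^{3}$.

By De Moivre: z^n = r^n(cos(nθ) + i sin(nθ))
= 2^3(cos(3*300°) + i sin(3*300°))
= 8(cos 180° + i sin 180°)
= -8


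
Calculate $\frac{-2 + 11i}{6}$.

Divisor is real, so divide each part by 6:
= -1/3 + (11/6)i


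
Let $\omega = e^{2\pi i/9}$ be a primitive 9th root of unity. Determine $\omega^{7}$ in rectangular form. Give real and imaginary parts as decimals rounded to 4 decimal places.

ω^7 = e^(2πi·7/9) = e^(i·14π/9)
= cos(14π/9) + i sin(14π/9)
= 0.1736 - 0.9848i


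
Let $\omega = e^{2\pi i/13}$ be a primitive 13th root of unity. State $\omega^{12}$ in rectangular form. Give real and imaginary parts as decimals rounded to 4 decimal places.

ω^12 = e^(2πi·12/13) = e^(i·24π/13)
= cos(24π/13) + i sin(24π/13)
= 0.8855 - 0.4647i


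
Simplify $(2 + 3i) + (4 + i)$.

(2 + 4) + (3 + 1)i = 6 + 4i


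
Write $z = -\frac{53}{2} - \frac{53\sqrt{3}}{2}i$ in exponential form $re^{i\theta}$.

r = |z| = sqrt((-53/2)^2 + (-53*sqrt(3)/2)^2) = sqrt(2809/4 + 8427/4) = sqrt(2809) = 53
θ = arctan(b/a) = arctan(-45.8993/-26.5) (quadrant-adjusted) = 240° = 4π/3
z = 53e^(i*4π/3)


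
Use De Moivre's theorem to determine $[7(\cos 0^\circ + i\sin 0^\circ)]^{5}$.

By De Moivre: z^n = r^n(cos(nθ) + i sin(nθ))
= 7^5(cos(5*0°) + i sin(5*0°))
= 16807(cos 0° + i sin 0°)
= 16807


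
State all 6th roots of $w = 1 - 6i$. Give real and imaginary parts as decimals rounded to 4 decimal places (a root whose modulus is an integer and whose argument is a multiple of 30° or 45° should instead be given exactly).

|w| = sqrt(37) ≈ 6.082763, arg(w) ≈ 279.462322°
Root modulus = sqrt(37)^(1/6) ≈ 1.351088
Root arguments: θ_k = (arg(w) + 360°k)/6 for k = 0, 1, ..., 5
Compute each root as (root modulus)(cos θ_k + i sin θ_k) using full-precision intermediates, then round to 4 decimal places.
Roots: 0.9287 + 0.9813i, -0.3855 + 1.2949i, -1.3142 + 0.3136i, -0.9287 - 0.9813i, 0.3855 - 1.2949i, 1.3142 - 0.3136i


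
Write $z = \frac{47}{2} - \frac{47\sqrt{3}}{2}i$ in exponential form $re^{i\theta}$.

r = |z| = sqrt((47/2)^2 + (-47*sqrt(3)/2)^2) = sqrt(2209/4 + 6627/4) = sqrt(2209) = 47
θ = arctan(b/a) = arctan(-40.7032/23.5) (quadrant-adjusted) = -60° = -π/3
z = 47e^(-i*π/3)


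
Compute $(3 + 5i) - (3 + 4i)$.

(3 - 3) + (5 - 4)i = i


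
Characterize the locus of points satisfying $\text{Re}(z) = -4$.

Re(z) = x where z = x + yi; the equation x = -4 is satisfied by all points with that x-coordinate
Locus: Vertical line x = -4


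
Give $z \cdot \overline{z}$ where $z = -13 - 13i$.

z * conjugate(z) = |z|^2 = a^2 + b^2
= (-13)^2 + (-13)^2 = 338


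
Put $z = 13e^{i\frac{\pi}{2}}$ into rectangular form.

a = r cos θ = 13 * 0 = 0
b = r sin θ = 13 * 1 = 13
z = 13i


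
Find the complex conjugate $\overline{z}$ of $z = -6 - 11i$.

If z = a + bi, then conjugate(z) = a - bi
conjugate(-6 - 11i) = -6 + 11i


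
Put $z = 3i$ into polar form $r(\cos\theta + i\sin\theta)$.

r = |z| = sqrt(a^2 + b^2) = sqrt((0)^2 + (3)^2) = sqrt(0 + 9) = sqrt(9) = 3
a = 0 and b > 0, so z lies on the positive imaginary axis: θ = 90°
z = 3(cos 90° + i sin 90°)


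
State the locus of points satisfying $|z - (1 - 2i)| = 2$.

|z - z0| = r describes a circle centered at z0 with radius r
Here z0 = 1 - 2i and r = 2
Locus: Circle centered at (1, -2) with radius 2


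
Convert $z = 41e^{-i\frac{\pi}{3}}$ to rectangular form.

a = r cos θ = 41 * 1/2 = 41/2
b = r sin θ = 41 * -sqrt(3)/2 = -41*sqrt(3)/2
z = 41/2 - (41*sqrt(3)/2)i


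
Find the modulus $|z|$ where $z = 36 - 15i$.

|z| = sqrt(a^2 + b^2) = sqrt(36^2 + (-15)^2) = sqrt(1521) = 39


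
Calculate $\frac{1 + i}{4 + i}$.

Multiply numerator and denominator by conjugate (4 - i):
= (1 + i)(4 - i) / (4^2 + 1^2)
= (5 + 3i) / 17
= 5/17 + (3/17)i


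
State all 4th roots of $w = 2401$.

|w| = 2401, arg(w) = 0°
Root modulus = 2401^(1/4) = 7
Root arguments: θ_k = (0° + 360°k)/4 for k = 0, 1, ..., 3
Roots: 7, 7i, -7, -7i


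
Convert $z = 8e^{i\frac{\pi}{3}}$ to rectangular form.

a = r cos θ = 8 * 1/2 = 4
b = r sin θ = 8 * sqrt(3)/2 = 4*sqrt(3)
z = 4 + 4*sqrt(3)i


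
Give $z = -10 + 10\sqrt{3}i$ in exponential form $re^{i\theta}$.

r = |z| = sqrt((-10)^2 + (10*sqrt(3))^2) = sqrt(100 + 300) = sqrt(400) = 20
θ = arctan(b/a) = arctan(17.3205/-10) (quadrant-adjusted) = 120° = 2π/3
z = 20e^(i*2π/3)


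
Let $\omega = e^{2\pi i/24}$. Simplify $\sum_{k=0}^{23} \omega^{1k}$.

Let ζ = ω^1 = e^(2πi·1/24). Since 24 ∤ 1, ζ ≠ 1.
Sum = Σ_{k=0}^{23} ζ^k = (ζ^24 - 1)/(ζ - 1) = (ω^{1·24} - 1)/(ζ - 1) = (1 - 1)/(ζ - 1) = 0


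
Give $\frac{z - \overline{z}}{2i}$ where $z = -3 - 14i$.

z - conjugate(z) = 2bi
(z - conjugate(z))/(2i) = 2bi/(2i) = b = -14


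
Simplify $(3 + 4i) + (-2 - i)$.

(3 + (-2)) + (4 + (-1))i = 1 + 3i


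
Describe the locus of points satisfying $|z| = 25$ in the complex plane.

|z| = 25 means sqrt(x^2 + y^2) = 25
This is a circle of radius 25 centered at the origin


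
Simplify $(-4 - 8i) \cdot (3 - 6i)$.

(a1*a2 - b1*b2) + (a1*b2 + b1*a2)i
= (-12 - 48) + (24 + (-24))i
= -60


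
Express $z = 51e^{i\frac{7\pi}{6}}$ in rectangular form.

a = r cos θ = 51 * -sqrt(3)/2 = -51*sqrt(3)/2
b = r sin θ = 51 * -1/2 = -51/2
z = -51*sqrt(3)/2 - (51/2)i


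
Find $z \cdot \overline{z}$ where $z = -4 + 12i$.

z * conjugate(z) = |z|^2 = a^2 + b^2
= (-4)^2 + 12^2 = 160


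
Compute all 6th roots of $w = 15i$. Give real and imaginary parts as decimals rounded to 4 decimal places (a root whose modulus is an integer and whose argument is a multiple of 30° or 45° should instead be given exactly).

|w| = 15, arg(w) = 90°
Root modulus = 15^(1/6) ≈ 1.570418
Root arguments: θ_k = (90° + 360°k)/6 for k = 0, 1, ..., 5
Compute each root as (root modulus)(cos θ_k + i sin θ_k) using full-precision intermediates, then round to 4 decimal places.
Roots: 1.5169 + 0.4065i, 0.4065 + 1.5169i, -1.1105 + 1.1105i, -1.5169 - 0.4065i, -0.4065 - 1.5169i, 1.1105 - 1.1105i


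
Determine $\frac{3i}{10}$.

Divisor is real, so divide each part by 10:
= 0 + (3/10)i


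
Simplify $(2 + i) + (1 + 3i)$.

(2 + 1) + (1 + 3)i = 3 + 4i


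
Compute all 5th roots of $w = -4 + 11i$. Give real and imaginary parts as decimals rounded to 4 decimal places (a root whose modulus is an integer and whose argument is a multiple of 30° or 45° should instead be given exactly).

|w| = sqrt(137) ≈ 11.704700, arg(w) ≈ 109.983107°
Root modulus = sqrt(137)^(1/5) ≈ 1.635581
Root arguments: θ_k = (arg(w) + 360°k)/5 for k = 0, 1, ..., 4
Compute each root as (root modulus)(cos θ_k + i sin θ_k) using full-precision intermediates, then round to 4 decimal places.
Roots: 1.5165 + 0.6126i, -0.1140 + 1.6316i, -1.5870 + 0.3958i, -0.8668 - 1.3870i, 1.0513 - 1.2530i


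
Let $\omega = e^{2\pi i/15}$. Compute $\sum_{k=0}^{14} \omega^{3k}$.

Let ζ = ω^3 = e^(2πi·3/15). Since 15 ∤ 3, ζ ≠ 1.
Sum = Σ_{k=0}^{14} ζ^k = (ζ^15 - 1)/(ζ - 1) = (ω^{3·15} - 1)/(ζ - 1) = (1 - 1)/(ζ - 1) = 0


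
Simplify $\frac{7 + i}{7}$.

Divisor is real, so divide each part by 7:
= 1 + (1/7)i


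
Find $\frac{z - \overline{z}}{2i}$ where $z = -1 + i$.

z - conjugate(z) = 2bi
(z - conjugate(z))/(2i) = 2bi/(2i) = b = 1


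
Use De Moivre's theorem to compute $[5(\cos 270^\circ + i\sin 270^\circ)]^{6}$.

By De Moivre: z^n = r^n(cos(nθ) + i sin(nθ))
= 5^6(cos(6*270°) + i sin(6*270°))
= 15625(cos 180° + i sin 180°)
= -15625


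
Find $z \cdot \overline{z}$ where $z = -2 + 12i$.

z * conjugate(z) = |z|^2 = a^2 + b^2
= (-2)^2 + 12^2 = 148


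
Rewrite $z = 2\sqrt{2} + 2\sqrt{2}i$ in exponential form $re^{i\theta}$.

r = |z| = sqrt((2*sqrt(2))^2 + (2*sqrt(2))^2) = sqrt(8 + 8) = sqrt(16) = 4
θ = arctan(b/a) = arctan(2.8284/2.8284) (quadrant-adjusted) = 45° = π/4
z = 4e^(i*π/4)


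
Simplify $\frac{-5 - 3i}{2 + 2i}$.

Multiply numerator and denominator by conjugate (2 - 2i):
= (-5 - 3i)(2 - 2i) / (2^2 + 2^2)
= (-16 + 4i) / 8
Divide through by 4: (-4 + i) / 2
= -2 + (1/2)i


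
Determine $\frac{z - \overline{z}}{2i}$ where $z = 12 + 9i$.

z - conjugate(z) = 2bi
(z - conjugate(z))/(2i) = 2bi/(2i) = b = 9


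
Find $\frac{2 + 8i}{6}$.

Divisor is real, so divide each part by 6:
= 1/3 + (4/3)i


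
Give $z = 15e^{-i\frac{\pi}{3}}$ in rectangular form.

a = r cos θ = 15 * 1/2 = 15/2
b = r sin θ = 15 * -sqrt(3)/2 = -15*sqrt(3)/2
z = 15/2 - (15*sqrt(3)/2)i


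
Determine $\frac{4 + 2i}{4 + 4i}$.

Multiply numerator and denominator by conjugate (4 - 4i):
= (4 + 2i)(4 - 4i) / (4^2 + 4^2)
= (24 - 8i) / 32
Divide through by 8: (3 - i) / 4
= 3/4 - (1/4)i


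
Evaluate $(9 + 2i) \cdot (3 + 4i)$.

(a1*a2 - b1*b2) + (a1*b2 + b1*a2)i
= (27 - 8) + (36 + 6)i
= 19 + 42i


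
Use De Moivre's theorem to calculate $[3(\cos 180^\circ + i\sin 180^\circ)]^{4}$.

By De Moivre: z^n = r^n(cos(nθ) + i sin(nθ))
= 3^4(cos(4*180°) + i sin(4*180°))
= 81(cos 0° + i sin 0°)
= 81


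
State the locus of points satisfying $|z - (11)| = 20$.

|z - z0| = r describes a circle centered at z0 with radius r
Here z0 = 11 and r = 20
Locus: Circle centered at (11, 0) with radius 20


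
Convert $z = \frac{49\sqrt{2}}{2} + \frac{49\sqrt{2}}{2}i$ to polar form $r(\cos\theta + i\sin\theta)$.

r = |z| = sqrt(a^2 + b^2) = sqrt((49*sqrt(2)/2)^2 + (49*sqrt(2)/2)^2) = sqrt(2401/2 + 2401/2) = sqrt(2401) = 49
θ = arctan(b/a) = arctan(34.6482/34.6482) (quadrant-adjusted) = 45°
z = 49(cos 45° + i sin 45°)


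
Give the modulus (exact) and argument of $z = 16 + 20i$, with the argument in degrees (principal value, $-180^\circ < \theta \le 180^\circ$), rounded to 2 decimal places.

|z| = sqrt(16^2 + 20^2) = sqrt(656)
arg(z) = arctan(b/a) = arctan(20/16) (quadrant-adjusted) = 51.34°


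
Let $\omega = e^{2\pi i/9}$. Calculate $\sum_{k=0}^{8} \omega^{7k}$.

Let ζ = ω^7 = e^(2πi·7/9). Since 9 ∤ 7, ζ ≠ 1.
Sum = Σ_{k=0}^{8} ζ^k = (ζ^9 - 1)/(ζ - 1) = (ω^{7·9} - 1)/(ζ - 1) = (1 - 1)/(ζ - 1) = 0


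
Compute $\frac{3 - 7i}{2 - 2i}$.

Multiply numerator and denominator by conjugate (2 + 2i):
= (3 - 7i)(2 + 2i) / (2^2 + (-2)^2)
= (20 - 8i) / 8
Divide through by 4: (5 - 2i) / 2
= 5/2 - i


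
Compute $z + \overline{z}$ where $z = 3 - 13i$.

z + conjugate(z) = (a + bi) + (a - bi) = 2a
= 2 * 3 = 6


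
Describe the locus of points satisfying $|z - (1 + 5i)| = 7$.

|z - z0| = r describes a circle centered at z0 with radius r
Here z0 = 1 + 5i and r = 7
Locus: Circle centered at (1, 5) with radius 7


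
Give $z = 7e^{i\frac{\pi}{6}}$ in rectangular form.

a = r cos θ = 7 * sqrt(3)/2 = 7*sqrt(3)/2
b = r sin θ = 7 * 1/2 = 7/2
z = 7*sqrt(3)/2 + (7/2)i


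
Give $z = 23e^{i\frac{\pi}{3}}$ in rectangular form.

a = r cos θ = 23 * 1/2 = 23/2
b = r sin θ = 23 * sqrt(3)/2 = 23*sqrt(3)/2
z = 23/2 + (23*sqrt(3)/2)i


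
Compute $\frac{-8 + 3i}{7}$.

Divisor is real, so divide each part by 7:
= -8/7 + (3/7)i


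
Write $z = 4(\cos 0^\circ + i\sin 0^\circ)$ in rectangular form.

a = r cos θ = 4 * 1 = 4
b = r sin θ = 4 * 0 = 0
z = 4


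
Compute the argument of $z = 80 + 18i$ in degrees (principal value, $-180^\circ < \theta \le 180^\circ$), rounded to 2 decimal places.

θ = arctan(b/a) = arctan(18/80) (quadrant-adjusted) = 12.68°


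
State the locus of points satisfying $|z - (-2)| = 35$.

|z - z0| = r describes a circle centered at z0 with radius r
Here z0 = -2 and r = 35
Locus: Circle centered at (-2, 0) with radius 35


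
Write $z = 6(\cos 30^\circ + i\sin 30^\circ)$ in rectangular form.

a = r cos θ = 6 * sqrt(3)/2 = 3*sqrt(3)
b = r sin θ = 6 * 1/2 = 3
z = 3*sqrt(3) + 3i


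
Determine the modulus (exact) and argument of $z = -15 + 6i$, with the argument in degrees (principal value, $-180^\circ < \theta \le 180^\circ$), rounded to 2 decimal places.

|z| = sqrt((-15)^2 + 6^2) = sqrt(261)
arg(z) = arctan(b/a) = arctan(6/-15) (quadrant-adjusted) = 158.20°


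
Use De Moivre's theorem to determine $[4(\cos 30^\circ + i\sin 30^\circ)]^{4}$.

By De Moivre: z^n = r^n(cos(nθ) + i sin(nθ))
= 4^4(cos(4*30°) + i sin(4*30°))
= 256(cos 120° + i sin 120°)
= -128 + 128*sqrt(3)i


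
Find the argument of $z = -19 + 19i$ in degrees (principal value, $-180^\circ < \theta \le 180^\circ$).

θ = arctan(b/a) = arctan(19/-19) (quadrant-adjusted) = 135°


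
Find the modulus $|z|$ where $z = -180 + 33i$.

|z| = sqrt(a^2 + b^2) = sqrt((-180)^2 + 33^2) = sqrt(33489) = 183


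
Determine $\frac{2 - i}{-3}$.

Divisor is real, so divide each part by -3:
= -2/3 + (1/3)i


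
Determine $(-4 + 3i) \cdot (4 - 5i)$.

(a1*a2 - b1*b2) + (a1*b2 + b1*a2)i
= (-16 - (-15)) + (20 + 12)i
= -1 + 32i


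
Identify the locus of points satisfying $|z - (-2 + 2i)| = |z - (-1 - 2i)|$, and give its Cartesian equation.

|z - z1| = |z - z2| means z is equidistant from z1 and z2,
i.e. the perpendicular bisector of the segment from (-2, 2) to (-1, -2) (midpoint (-3/2, 0)).
With z = x + yi, square both sides:
(x - (-2))^2 + (y - 2)^2 = (x - (-1))^2 + (y - (-2))^2
The x^2 and y^2 terms cancel: 2x + (-8)y = 5 - 8 = -3
Simplify: 2x - 8y = -3
Locus: Perpendicular bisector of the segment from (-2, 2) to (-1, -2): the line 2x - 8y = -3


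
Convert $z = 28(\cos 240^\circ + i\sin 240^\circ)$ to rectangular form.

a = r cos θ = 28 * -1/2 = -14
b = r sin θ = 28 * -sqrt(3)/2 = -14*sqrt(3)
z = -14 - 14*sqrt(3)i


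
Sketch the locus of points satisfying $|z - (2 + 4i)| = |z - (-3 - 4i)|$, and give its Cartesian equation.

|z - z1| = |z - z2| means z is equidistant from z1 and z2,
i.e. the perpendicular bisector of the segment from (2, 4) to (-3, -4) (midpoint (-1/2, 0)).
With z = x + yi, square both sides:
(x - 2)^2 + (y - 4)^2 = (x - (-3))^2 + (y - (-4))^2
The x^2 and y^2 terms cancel: -10x + (-16)y = 25 - 20 = 5
Simplify: 10x + 16y = -5
Locus: Perpendicular bisector of the segment from (2, 4) to (-3, -4): the line 10x + 16y = -5


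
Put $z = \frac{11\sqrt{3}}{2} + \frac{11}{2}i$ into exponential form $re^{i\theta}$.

r = |z| = sqrt((11*sqrt(3)/2)^2 + (11/2)^2) = sqrt(363/4 + 121/4) = sqrt(121) = 11
θ = arctan(b/a) = arctan(5.5/9.5263) (quadrant-adjusted) = 30° = π/6
z = 11e^(i*π/6)


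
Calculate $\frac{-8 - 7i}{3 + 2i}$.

Multiply numerator and denominator by conjugate (3 - 2i):
= (-8 - 7i)(3 - 2i) / (3^2 + 2^2)
= (-38 - 5i) / 13
= -38/13 - (5/13)i


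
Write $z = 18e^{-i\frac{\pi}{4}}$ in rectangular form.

a = r cos θ = 18 * sqrt(2)/2 = 9*sqrt(2)
b = r sin θ = 18 * -sqrt(2)/2 = -9*sqrt(2)
z = 9*sqrt(2) - 9*sqrt(2)i
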